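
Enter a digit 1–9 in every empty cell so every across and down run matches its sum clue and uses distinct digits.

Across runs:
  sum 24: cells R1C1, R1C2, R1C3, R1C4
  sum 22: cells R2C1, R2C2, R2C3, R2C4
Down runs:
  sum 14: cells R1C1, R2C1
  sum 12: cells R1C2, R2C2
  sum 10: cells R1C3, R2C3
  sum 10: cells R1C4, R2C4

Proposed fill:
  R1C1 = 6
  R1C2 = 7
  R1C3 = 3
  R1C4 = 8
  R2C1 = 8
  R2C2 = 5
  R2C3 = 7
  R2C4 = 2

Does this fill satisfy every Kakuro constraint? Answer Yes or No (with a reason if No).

Across: 6+7+3+8=24; 8+5+7+2=22. Down: 6+8=14; 7+5=12; 3+7=10; 8+2=10. No digit repeats within any run.

Yes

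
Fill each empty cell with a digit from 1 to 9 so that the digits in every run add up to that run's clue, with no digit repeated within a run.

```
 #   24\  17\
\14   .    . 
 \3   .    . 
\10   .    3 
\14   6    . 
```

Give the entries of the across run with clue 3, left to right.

3 in 2 cells must be {1,2}.
R3C1 = 10 − 3 = 7 completes the 10 across.
R4C2 = 14 − 6 = 8 completes the 14 across.
R1C2 = 5: the only remaining digit allowed by both the 14 across and the 17 down.
R2C1 = 2: the only remaining digit allowed by both the 3 across and the 24 down.
R2C2 = 3 − 2 = 1 completes the 3 across.
R1C1 = 14 − 5 = 9 completes the 14 across.

2, 1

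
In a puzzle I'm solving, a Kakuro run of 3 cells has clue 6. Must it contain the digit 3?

Yes

The only way to make 6 from 3 distinct digits is {1,2,3}, which contains 3.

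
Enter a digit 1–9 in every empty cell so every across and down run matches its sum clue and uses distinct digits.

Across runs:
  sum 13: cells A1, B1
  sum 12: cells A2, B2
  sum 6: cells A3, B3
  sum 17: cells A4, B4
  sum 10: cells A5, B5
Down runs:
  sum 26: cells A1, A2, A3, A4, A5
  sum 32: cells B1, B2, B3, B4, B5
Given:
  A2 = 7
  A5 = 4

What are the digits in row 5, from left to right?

4 6

17 in 2 cells must be {8,9}.
B2 = 12 − 7 = 5 completes the 12 across.
Given what's placed, B3 must be 4 to fit the 6 across and 32 down.
B5 = 10 − 4 = 6 completes the 10 across.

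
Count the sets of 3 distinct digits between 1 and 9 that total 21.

3

3 distinct digits from 1–9 sum between 6 and 24.
Enumerating: {4,8,9}, {5,7,9}, {6,7,8}.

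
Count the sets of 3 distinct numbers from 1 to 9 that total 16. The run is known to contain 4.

2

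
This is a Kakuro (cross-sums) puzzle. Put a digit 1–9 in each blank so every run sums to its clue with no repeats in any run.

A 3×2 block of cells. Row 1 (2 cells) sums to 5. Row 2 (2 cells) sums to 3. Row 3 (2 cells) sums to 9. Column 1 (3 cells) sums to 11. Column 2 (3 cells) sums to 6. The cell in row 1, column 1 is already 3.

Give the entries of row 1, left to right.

3 in 2 cells must be {1,2}; 6 in 3 cells must be {1,2,3}.
(1,2) = 5 − 3 = 2 completes the 5 across.
(2,2) = 1: the only remaining digit allowed by both the 3 across and the 6 down.
(3,2) = 6 − 3 = 3 completes the 6 down.
(2,1) = 3 − 1 = 2 completes the 3 across.
(3,1) = 9 − 3 = 6 completes the 9 across.

3, 2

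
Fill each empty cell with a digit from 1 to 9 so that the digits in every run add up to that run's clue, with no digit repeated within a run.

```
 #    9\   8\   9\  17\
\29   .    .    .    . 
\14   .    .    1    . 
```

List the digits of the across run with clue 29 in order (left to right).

29 in 4 cells must be {5,7,8,9}; 17 in 2 cells must be {8,9}.
R1C3 = 9 − 1 = 8 completes the 9 down.
R1C4 = 9: the only remaining digit allowed by both the 29 across and the 17 down.
R2C4 = 17 − 9 = 8 completes the 17 down.
Nothing is forced directly, so branch on R2C1, whose candidates are 2 or 3. If R2C1 = 3: then R1C1 would have to be in {5,7} for the 29 across but in {6} for the 9 down — contradiction. So R2C1 = 2.
R1C1 = 9 − 2 = 7 completes the 9 down.
R1C2 = 29 − 24 = 5 completes the 29 across.
R2C2 = 14 − 11 = 3 completes the 14 across.

7 5 8 9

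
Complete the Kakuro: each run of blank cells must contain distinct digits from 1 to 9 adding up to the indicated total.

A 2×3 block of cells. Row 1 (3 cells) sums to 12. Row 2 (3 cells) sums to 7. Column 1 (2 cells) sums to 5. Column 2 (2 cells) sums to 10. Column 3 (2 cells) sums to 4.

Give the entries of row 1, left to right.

7 in 3 cells must be {1,2,4}; 4 in 2 cells must be {1,3}.
The 7 across and the 4 down share only 1, so (2,3) = 1.
(1,3) = 4 − 1 = 3 completes the 4 down.
Nothing is forced directly, so branch on (2,1), whose candidates are 2 or 4. If (2,1) = 2: then (1,1) would have to be in {1,2,4,5,7,8} for the 12 across but in {3} for the 5 down — contradiction. So (2,1) = 4.
(1,1) = 5 − 4 = 1 completes the 5 down.
(1,2) = 12 − 4 = 8 completes the 12 across.
(2,2) = 7 − 5 = 2 completes the 7 across.

1 8 3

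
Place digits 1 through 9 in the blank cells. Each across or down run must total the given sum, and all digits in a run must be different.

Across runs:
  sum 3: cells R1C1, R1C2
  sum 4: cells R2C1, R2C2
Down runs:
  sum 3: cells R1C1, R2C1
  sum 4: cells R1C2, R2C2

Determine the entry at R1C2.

1

3 in 2 cells must be {1,2}; 4 in 2 cells must be {1,3}.
The 3 across and the 4 down share only 1, so R1C2 = 1.
The 4 across and the 3 down share only 1, so R2C1 = 1.
R2C2 = 4 − 1 = 3 completes the 4 across.
R1C1 = 3 − 1 = 2 completes the 3 across.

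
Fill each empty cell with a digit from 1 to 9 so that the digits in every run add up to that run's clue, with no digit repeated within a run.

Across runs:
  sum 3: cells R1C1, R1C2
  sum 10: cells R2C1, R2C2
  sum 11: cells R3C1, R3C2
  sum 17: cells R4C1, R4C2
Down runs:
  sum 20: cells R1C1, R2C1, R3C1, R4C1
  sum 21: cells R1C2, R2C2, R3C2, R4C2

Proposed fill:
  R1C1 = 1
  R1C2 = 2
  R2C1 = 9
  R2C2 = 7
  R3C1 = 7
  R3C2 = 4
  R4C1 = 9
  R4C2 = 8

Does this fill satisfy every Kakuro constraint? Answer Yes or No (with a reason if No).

No — the across run R2C1–R2C2 sums to 16, not 10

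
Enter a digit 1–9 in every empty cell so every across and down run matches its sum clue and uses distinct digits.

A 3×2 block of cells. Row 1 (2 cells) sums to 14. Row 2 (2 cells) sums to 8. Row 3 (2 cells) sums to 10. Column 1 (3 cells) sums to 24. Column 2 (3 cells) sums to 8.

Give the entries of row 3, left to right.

8 2

24 in 3 cells must be {7,8,9}.
The 14 across and the 8 down share only 5, so (1,2) = 5.
The 8 across and the 24 down share only 7, so (2,1) = 7.
(2,2) = 8 − 7 = 1 completes the 8 across.
(3,2) = 8 − 6 = 2 completes the 8 down.
(1,1) = 14 − 5 = 9 completes the 14 across.
(3,1) = 10 − 2 = 8 completes the 10 across.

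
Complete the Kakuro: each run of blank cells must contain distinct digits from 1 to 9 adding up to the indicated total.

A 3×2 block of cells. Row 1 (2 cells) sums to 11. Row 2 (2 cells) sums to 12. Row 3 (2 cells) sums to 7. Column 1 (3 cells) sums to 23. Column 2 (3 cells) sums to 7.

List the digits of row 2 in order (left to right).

23 in 3 cells must be {6,8,9}; 7 in 3 cells must be {1,2,4}.
The 12 across and the 7 down share only 4, so (2,2) = 4.
The 7 across and the 23 down share only 6, so (3,1) = 6.
(3,2) = 7 − 6 = 1 completes the 7 across.
(1,2) = 7 − 5 = 2 completes the 7 down.
(2,1) = 12 − 4 = 8 completes the 12 across.
(1,1) = 11 − 2 = 9 completes the 11 across.

8, 4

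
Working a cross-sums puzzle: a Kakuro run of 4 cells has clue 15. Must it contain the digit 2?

No

Counterexample: {1,3,4,7} sums to 15 without using 2.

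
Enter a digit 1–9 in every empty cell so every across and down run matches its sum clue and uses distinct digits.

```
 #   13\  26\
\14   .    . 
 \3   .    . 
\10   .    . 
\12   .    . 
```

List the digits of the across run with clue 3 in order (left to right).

3 in 2 cells must be {1,2}.
Only 2 fits R2C2 under both its across sum 3 and down sum 26.
R2C1 = 3 − 2 = 1 completes the 3 across.

1 2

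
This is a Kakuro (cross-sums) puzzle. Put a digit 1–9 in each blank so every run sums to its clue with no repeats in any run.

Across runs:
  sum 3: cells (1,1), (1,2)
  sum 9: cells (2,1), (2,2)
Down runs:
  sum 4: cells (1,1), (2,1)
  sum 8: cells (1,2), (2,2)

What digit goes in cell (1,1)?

3 in 2 cells must be {1,2}; 4 in 2 cells must be {1,3}.
The 3 across and the 4 down share only 1, so (1,1) = 1.
(1,2) = 3 − 1 = 2 completes the 3 across.
(2,1) = 4 − 1 = 3 completes the 4 down.
(2,2) = 9 − 3 = 6 completes the 9 across.

1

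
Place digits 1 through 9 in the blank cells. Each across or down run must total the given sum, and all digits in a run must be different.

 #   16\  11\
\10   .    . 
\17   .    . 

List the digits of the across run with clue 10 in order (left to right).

17 in 2 cells must be {8,9}; 16 in 2 cells must be {7,9}.
The 17 across and the 16 down share only 9, so R2C1 = 9.
R2C2 = 17 − 9 = 8 completes the 17 across.
R1C1 = 16 − 9 = 7 completes the 16 down.
R1C2 = 10 − 7 = 3 completes the 10 across.

7 3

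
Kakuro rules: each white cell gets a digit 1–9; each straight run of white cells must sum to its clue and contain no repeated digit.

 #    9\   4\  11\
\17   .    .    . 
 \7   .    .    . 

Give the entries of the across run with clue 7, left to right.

4 1 2

7 in 3 cells must be {1,2,4}; 4 in 2 cells must be {1,3}.
The 7 across and the 4 down share only 1, so R2C2 = 1.
R1C2 = 4 − 1 = 3 completes the 4 down.
Nothing is forced directly, so branch on R2C1, whose candidates are 2 or 4. If R2C1 = 2: then R1C1 would have to be in {5,6,8,9} for the 17 across but in {7} for the 9 down — contradiction. So R2C1 = 4.
R1C1 = 9 − 4 = 5 completes the 9 down.
R1C3 = 17 − 8 = 9 completes the 17 across.
R2C3 = 7 − 5 = 2 completes the 7 across.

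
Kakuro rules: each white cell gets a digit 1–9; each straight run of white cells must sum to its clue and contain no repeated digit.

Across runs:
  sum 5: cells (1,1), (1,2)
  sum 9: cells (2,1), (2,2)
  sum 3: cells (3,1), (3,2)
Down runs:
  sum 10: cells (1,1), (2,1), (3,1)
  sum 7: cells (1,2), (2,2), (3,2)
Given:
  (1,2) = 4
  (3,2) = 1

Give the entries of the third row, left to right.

3 in 2 cells must be {1,2}; 7 in 3 cells must be {1,2,4}.
(1,1) = 5 − 4 = 1 completes the 5 across.
(2,2) = 7 − 5 = 2 completes the 7 down.
(3,1) = 3 − 1 = 2 completes the 3 across.
(2,1) = 9 − 2 = 7 completes the 9 across.

2 1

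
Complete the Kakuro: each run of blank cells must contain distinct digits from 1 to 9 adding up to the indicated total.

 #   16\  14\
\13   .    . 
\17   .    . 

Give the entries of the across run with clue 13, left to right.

17 in 2 cells must be {8,9}; 16 in 2 cells must be {7,9}.
The 17 across and the 16 down share only 9, so R2C1 = 9.
R2C2 = 17 − 9 = 8 completes the 17 across.
R1C1 = 16 − 9 = 7 completes the 16 down.
R1C2 = 13 − 7 = 6 completes the 13 across.

7 6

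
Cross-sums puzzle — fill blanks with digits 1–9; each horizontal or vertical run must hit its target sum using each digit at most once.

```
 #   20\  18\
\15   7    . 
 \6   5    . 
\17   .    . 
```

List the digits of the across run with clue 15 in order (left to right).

17 in 2 cells must be {8,9}.
R1C2 = 15 − 7 = 8 completes the 15 across.
R2C2 = 6 − 5 = 1 completes the 6 across.
R3C1 = 20 − 12 = 8 completes the 20 down.
R3C2 = 17 − 8 = 9 completes the 17 across.

7 8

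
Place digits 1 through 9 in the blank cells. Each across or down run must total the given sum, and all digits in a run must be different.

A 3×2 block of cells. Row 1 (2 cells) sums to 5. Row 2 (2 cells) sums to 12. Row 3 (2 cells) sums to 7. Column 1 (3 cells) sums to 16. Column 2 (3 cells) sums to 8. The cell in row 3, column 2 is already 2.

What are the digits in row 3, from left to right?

(1,2) = 1: the only remaining digit allowed by both the 5 across and the 8 down.
(2,2) = 8 − 3 = 5 completes the 8 down.
(3,1) = 7 − 2 = 5 completes the 7 across.
(1,1) = 5 − 1 = 4 completes the 5 across.
(2,1) = 12 − 5 = 7 completes the 12 across.

5 2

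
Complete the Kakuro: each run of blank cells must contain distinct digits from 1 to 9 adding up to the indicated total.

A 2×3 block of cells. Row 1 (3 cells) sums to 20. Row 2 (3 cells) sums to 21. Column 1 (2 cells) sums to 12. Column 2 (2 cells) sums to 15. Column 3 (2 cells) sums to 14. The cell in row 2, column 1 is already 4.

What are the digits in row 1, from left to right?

8 7 5

(1,1) = 12 − 4 = 8 completes the 12 down.
Nothing is forced directly, so branch on (1,2), whose candidates are 7 or 9. If (1,2) = 9: then (1,3) would have to be in {3} for the 20 across but in {5,6,8,9} for the 14 down — contradiction. So (1,2) = 7.
(1,3) = 20 − 15 = 5 completes the 20 across.
(2,2) = 15 − 7 = 8 completes the 15 down.
(2,3) = 21 − 12 = 9 completes the 21 across.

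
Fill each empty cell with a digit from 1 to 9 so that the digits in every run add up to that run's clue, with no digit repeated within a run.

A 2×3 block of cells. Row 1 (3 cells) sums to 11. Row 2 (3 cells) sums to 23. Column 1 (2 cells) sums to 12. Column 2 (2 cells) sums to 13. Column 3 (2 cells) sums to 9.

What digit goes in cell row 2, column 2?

6

23 in 3 cells must be {6,8,9}.
Nothing is forced directly, so branch on (2,1), whose candidates are 8 or 9. If (2,1) = 8: that forces (1,1) = 4, (2,3) = 6, after which (1,3) would have to be in {1,2,5,6} for the 11 across but in {3} for the 9 down — contradiction. So (2,1) = 9.
(1,1) = 12 − 9 = 3 completes the 12 down.
Nothing is forced directly, so branch on (2,2), whose candidates are 6 or 8. If (2,2) = 8: then (1,2) would have to be in {1,2,6,7} for the 11 across but in {5} for the 13 down — contradiction. So (2,2) = 6.
(1,2) = 13 − 6 = 7 completes the 13 down.
(1,3) = 11 − 10 = 1 completes the 11 across.
(2,3) = 23 − 15 = 8 completes the 23 across.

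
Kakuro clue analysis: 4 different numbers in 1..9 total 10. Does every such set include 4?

The only way to make 10 from 4 distinct digits is {1,2,3,4}, which contains 4.

Yes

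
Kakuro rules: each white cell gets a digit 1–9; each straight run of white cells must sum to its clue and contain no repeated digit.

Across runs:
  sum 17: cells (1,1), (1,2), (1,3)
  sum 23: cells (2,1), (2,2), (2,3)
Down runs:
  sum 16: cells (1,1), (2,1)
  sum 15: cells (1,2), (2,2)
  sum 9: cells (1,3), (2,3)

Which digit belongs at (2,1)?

23 in 3 cells must be {6,8,9}; 16 in 2 cells must be {7,9}.
The 23 across and the 16 down share only 9, so (2,1) = 9.
(1,1) = 16 − 9 = 7 completes the 16 down.
Nothing is forced directly, so branch on (2,2), whose candidates are 6 or 8. If (2,2) = 8: then (1,2) would have to be in {1,2,4,6,8,9} for the 17 across but in {7} for the 15 down — contradiction. So (2,2) = 6.
(1,2) = 15 − 6 = 9 completes the 15 down.
(1,3) = 17 − 16 = 1 completes the 17 across.
(2,3) = 23 − 15 = 8 completes the 23 across.

9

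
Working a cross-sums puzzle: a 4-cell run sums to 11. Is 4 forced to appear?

The only way to make 11 from 4 distinct digits is {1,2,3,5}, which does not contain 4.

No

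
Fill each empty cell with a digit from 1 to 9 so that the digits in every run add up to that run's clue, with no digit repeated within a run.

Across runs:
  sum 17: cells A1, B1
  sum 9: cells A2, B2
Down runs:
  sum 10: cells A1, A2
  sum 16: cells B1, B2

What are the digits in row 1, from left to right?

8, 9

17 in 2 cells must be {8,9}; 16 in 2 cells must be {7,9}.
The 17 across and the 16 down share only 9, so B1 = 9.
B2 = 16 − 9 = 7 completes the 16 down.
A1 = 17 − 9 = 8 completes the 17 across.
A2 = 9 − 7 = 2 completes the 9 across.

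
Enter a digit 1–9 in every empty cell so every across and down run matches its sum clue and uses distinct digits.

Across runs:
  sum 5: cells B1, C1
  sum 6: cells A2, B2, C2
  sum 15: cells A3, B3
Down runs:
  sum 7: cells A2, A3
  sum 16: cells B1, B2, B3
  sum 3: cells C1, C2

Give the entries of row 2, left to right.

1 3 2

6 in 3 cells must be {1,2,3}; 3 in 2 cells must be {1,2}.
The 15 across and the 7 down share only 6, so A3 = 6.
B3 = 15 − 6 = 9 completes the 15 across.
A2 = 7 − 6 = 1 completes the 7 down.
C2 = 2: the only remaining digit allowed by both the 6 across and the 3 down.
C1 = 3 − 2 = 1 completes the 3 down.
B2 = 6 − 3 = 3 completes the 6 across.
B1 = 5 − 1 = 4 completes the 5 across.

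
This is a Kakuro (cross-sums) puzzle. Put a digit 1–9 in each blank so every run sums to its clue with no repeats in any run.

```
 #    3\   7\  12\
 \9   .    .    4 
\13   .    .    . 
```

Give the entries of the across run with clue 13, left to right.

3 in 2 cells must be {1,2}.
R1C1 = 2: the only remaining digit allowed by both the 9 across and the 3 down.
R1C2 = 9 − 6 = 3 completes the 9 across.
R2C1 = 3 − 2 = 1 completes the 3 down.
R2C2 = 7 − 3 = 4 completes the 7 down.
R2C3 = 13 − 5 = 8 completes the 13 across.

1 4 8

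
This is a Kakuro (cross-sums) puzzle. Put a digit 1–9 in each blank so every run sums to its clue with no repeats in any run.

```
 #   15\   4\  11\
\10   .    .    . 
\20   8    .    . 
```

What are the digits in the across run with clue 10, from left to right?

7 1 2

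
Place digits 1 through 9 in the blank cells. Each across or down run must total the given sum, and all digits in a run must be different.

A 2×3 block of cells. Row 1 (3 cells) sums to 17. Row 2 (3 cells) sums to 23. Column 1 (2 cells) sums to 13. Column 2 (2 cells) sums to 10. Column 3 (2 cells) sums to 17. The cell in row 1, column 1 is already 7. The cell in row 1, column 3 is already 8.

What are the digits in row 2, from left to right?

23 in 3 cells must be {6,8,9}; 17 in 2 cells must be {8,9}.
(1,2) = 17 − 15 = 2 completes the 17 across.
(2,1) = 13 − 7 = 6 completes the 13 down.
(2,2) = 10 − 2 = 8 completes the 10 down.
(2,3) = 23 − 14 = 9 completes the 23 across.

6 8 9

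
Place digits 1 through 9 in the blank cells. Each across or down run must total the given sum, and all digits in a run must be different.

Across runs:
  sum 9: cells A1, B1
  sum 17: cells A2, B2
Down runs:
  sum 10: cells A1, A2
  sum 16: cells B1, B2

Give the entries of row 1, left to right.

2 7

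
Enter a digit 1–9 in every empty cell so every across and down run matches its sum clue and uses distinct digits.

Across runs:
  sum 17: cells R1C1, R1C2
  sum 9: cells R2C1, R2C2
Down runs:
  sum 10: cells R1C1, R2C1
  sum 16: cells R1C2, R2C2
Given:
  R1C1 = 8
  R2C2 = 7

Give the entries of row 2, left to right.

2, 7

17 in 2 cells must be {8,9}; 16 in 2 cells must be {7,9}.
R1C2 = 17 − 8 = 9 completes the 17 across.
R2C1 = 9 − 7 = 2 completes the 9 across.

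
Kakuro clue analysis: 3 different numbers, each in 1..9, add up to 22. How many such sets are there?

2

3 distinct digits from 1–9 sum between 6 and 24.
Enumerating: {5,8,9}, {6,7,9}.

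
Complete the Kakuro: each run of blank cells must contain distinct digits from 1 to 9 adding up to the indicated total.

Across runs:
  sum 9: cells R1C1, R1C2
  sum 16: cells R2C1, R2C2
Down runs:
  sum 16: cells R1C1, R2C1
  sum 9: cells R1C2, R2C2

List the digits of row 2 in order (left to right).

16 in 2 cells must be {7,9}.
The 9 across and the 16 down share only 7, so R1C1 = 7.
R1C2 = 9 − 7 = 2 completes the 9 across.
R2C1 = 16 − 7 = 9 completes the 16 down.
R2C2 = 16 − 9 = 7 completes the 16 across.

9, 7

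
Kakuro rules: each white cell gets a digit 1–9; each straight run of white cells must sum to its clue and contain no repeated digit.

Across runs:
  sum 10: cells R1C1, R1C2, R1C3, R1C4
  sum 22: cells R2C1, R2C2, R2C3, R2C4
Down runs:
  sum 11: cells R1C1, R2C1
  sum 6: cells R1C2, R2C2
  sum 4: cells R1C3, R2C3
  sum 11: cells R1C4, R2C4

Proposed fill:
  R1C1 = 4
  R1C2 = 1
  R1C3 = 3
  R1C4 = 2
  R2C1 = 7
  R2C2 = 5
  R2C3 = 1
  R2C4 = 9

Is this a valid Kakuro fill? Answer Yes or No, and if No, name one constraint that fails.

Across: 4+1+3+2=10; 7+5+1+9=22. Down: 4+7=11; 1+5=6; 3+1=4; 2+9=11. No digit repeats within any run.

Yes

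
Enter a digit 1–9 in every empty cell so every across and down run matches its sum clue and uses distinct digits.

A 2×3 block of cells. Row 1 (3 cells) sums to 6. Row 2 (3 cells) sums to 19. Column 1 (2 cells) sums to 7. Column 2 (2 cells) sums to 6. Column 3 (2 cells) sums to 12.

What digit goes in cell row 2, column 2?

4

6 in 3 cells must be {1,2,3}.
The 6 across and the 12 down share only 3, so (1,3) = 3.
(2,3) = 12 − 3 = 9 completes the 12 down.
Nothing is forced directly, so branch on (2,2), whose candidates are 2 or 4. If (2,2) = 2: then (1,2) would have to be in {1,2} for the 6 across but in {4} for the 6 down — contradiction. So (2,2) = 4.
(1,2) = 6 − 4 = 2 completes the 6 down.
(2,1) = 19 − 13 = 6 completes the 19 across.
(1,1) = 6 − 5 = 1 completes the 6 across.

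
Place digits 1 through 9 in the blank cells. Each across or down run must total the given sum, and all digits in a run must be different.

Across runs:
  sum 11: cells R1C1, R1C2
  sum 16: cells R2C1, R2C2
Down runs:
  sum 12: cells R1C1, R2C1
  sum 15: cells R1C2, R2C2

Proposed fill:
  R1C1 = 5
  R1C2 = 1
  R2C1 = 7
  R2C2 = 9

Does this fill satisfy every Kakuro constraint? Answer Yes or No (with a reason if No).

No — the down run R1C2–R2C2 sums to 10, not 15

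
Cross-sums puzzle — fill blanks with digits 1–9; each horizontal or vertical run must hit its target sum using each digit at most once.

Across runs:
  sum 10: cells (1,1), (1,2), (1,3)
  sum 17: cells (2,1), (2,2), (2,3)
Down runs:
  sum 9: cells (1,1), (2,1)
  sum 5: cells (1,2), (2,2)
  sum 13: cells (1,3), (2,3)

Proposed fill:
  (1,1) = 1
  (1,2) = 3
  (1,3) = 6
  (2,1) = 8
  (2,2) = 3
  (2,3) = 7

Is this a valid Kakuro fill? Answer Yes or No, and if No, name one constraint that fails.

No — the down run (1,2)–(2,2) sums to 6, not 5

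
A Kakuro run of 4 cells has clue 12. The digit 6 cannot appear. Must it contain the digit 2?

The only way to make 12 from 4 distinct digits under that restriction is {1,2,4,5}, which contains 2.

Yes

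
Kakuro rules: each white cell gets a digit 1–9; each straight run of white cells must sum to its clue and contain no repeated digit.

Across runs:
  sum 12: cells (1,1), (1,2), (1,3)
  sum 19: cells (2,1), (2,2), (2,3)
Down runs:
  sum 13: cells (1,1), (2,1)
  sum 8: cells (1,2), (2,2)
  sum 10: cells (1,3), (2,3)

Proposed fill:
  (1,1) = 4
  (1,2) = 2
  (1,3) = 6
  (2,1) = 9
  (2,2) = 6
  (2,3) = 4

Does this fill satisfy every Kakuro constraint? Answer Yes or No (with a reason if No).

Yes

Across: 4+2+6=12; 9+6+4=19. Down: 4+9=13; 2+6=8; 6+4=10. No digit repeats within any run.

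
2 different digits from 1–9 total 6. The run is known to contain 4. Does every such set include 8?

No

The only way to make 6 from 2 distinct digits under that restriction is {2,4}, which does not contain 8.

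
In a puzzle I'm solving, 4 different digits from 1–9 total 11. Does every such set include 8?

No

The only way to make 11 from 4 distinct digits is {1,2,3,5}, which does not contain 8.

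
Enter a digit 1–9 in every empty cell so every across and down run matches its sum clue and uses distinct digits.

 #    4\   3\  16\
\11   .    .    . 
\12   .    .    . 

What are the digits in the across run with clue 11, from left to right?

3 1 7

4 in 2 cells must be {1,3}; 3 in 2 cells must be {1,2}; 16 in 2 cells must be {7,9}.
The 11 across and the 16 down share only 7, so R1C3 = 7.
R2C3 = 16 − 7 = 9 completes the 16 down.
Given what's placed, R1C2 must be 1 to fit the 11 across and 3 down.
R2C1 = 1: the only remaining digit allowed by both the 12 across and the 4 down.
R2C2 = 12 − 10 = 2 completes the 12 across.
R1C1 = 11 − 8 = 3 completes the 11 across.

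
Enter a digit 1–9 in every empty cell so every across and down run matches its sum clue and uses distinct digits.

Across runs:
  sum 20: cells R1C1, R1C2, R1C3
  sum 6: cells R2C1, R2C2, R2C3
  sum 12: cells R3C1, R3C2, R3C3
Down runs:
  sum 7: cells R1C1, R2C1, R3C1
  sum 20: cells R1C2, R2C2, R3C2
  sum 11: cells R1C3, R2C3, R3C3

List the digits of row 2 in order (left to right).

2 3 1

6 in 3 cells must be {1,2,3}; 7 in 3 cells must be {1,2,4}.
Only 4 fits R1C1 under both its across sum 20 and down sum 7.
Given what's placed, R1C3 must be 7 to fit the 20 across and 11 down.
R2C2 = 3: only digit in both the 6-across and 20-down candidate sets.
Given what's placed, R2C3 must be 1 to fit the 6 across and 11 down.
R3C3 = 11 − 8 = 3 completes the 11 down.
R1C2 = 20 − 11 = 9 completes the 20 across.
R2C1 = 6 − 4 = 2 completes the 6 across.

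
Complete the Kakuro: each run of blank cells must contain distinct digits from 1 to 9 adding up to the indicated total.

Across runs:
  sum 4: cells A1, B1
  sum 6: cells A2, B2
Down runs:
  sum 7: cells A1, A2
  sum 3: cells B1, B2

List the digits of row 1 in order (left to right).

4 in 2 cells must be {1,3}; 3 in 2 cells must be {1,2}.
The 4 across and the 3 down share only 1, so B1 = 1.
B2 = 3 − 1 = 2 completes the 3 down.
A1 = 4 − 1 = 3 completes the 4 across.
A2 = 6 − 2 = 4 completes the 6 across.

3, 1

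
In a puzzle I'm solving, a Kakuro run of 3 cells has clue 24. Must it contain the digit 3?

No

The only way to make 24 from 3 distinct digits is {7,8,9}, which does not contain 3.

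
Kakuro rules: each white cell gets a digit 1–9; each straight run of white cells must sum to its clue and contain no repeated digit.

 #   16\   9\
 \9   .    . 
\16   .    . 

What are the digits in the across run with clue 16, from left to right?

16 in 2 cells must be {7,9}.
The 9 across and the 16 down share only 7, so R1C1 = 7.
R1C2 = 9 − 7 = 2 completes the 9 across.
R2C1 = 16 − 7 = 9 completes the 16 down.
R2C2 = 16 − 9 = 7 completes the 16 across.

9 7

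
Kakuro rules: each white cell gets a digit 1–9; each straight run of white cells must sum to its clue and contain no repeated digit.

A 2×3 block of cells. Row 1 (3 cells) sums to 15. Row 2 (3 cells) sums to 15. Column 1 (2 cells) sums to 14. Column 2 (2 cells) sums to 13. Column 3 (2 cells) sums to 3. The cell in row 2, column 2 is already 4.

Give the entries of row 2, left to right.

9 4 2

3 in 2 cells must be {1,2}.
(1,2) = 13 − 4 = 9 completes the 13 down.
Given what's placed, (2,3) must be 2 to fit the 15 across and 3 down.
(1,1) = 5: the only remaining digit allowed by both the 15 across and the 14 down.
(1,3) = 15 − 14 = 1 completes the 15 across.
(2,1) = 15 − 6 = 9 completes the 15 across.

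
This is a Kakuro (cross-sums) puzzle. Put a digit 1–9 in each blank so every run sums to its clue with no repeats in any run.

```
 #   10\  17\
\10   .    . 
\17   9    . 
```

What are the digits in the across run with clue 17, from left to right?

9, 8

17 in 2 cells must be {8,9}.
R1C1 = 10 − 9 = 1 completes the 10 down.
R1C2 = 10 − 1 = 9 completes the 10 across.
R2C2 = 17 − 9 = 8 completes the 17 across.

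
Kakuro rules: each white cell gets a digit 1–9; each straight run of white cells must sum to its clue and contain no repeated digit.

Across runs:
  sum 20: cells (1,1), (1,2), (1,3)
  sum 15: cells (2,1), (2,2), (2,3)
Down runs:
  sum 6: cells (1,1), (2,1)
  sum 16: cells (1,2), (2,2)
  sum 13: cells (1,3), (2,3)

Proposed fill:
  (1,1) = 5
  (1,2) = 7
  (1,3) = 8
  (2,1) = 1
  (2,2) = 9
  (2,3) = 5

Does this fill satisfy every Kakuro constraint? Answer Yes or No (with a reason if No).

Across: 5+7+8=20; 1+9+5=15. Down: 5+1=6; 7+9=16; 8+5=13. No digit repeats within any run.

Yes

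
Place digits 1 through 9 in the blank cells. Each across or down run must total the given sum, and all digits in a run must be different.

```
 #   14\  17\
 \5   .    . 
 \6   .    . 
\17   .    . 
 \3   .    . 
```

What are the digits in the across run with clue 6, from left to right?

1 5

17 in 2 cells must be {8,9}; 3 in 2 cells must be {1,2}.
Only 8 fits R3C1 under both its across sum 17 and down sum 14.
R3C2 = 17 − 8 = 9 completes the 17 across.
Nothing is forced directly, so branch on R2C1, whose candidates are 1 or 2. If R2C1 = 2: that forces R2C2 = 4, R4C1 = 1, after which R4C2 would have to be in {2} for the 3 across but in {1,3} for the 17 down — contradiction. So R2C1 = 1.
R2C2 = 6 − 1 = 5 completes the 6 across.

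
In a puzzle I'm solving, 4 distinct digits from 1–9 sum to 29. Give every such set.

4 distinct digits from 1–9 sum between 10 and 30.
Only one set works: {5,7,8,9}.

{5,7,8,9}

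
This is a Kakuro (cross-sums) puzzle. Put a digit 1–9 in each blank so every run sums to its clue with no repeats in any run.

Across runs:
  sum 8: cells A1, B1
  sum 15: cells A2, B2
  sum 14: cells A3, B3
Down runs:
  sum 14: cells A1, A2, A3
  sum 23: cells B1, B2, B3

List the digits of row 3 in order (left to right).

5, 9

23 in 3 cells must be {6,8,9}.
The 8 across and the 23 down share only 6, so B1 = 6.
A1 = 8 − 6 = 2 completes the 8 across.
Nothing is forced directly, so branch on B2, whose candidates are 8 or 9. If B2 = 9: then A2 would have to be in {6} for the 15 across but in {3,4,5,7,8,9} for the 14 down — contradiction. So B2 = 8.
A2 = 15 − 8 = 7 completes the 15 across.
A3 = 14 − 9 = 5 completes the 14 down.
B3 = 14 − 5 = 9 completes the 14 across.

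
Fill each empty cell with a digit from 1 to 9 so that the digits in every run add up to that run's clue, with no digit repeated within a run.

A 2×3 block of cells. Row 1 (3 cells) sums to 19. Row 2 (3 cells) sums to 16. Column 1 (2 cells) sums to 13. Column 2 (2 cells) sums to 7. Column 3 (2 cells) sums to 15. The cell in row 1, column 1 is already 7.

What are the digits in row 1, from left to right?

7, 4, 8

(2,1) = 13 − 7 = 6 completes the 13 down.
Nothing is forced directly, so branch on (1,2), whose candidates are 3 or 4. If (1,2) = 3: that forces (1,3) = 9, after which (2,2) would have to be in {1,2,3,7,8,9} for the 16 across but in {4} for the 7 down — contradiction. So (1,2) = 4.
(1,3) = 19 − 11 = 8 completes the 19 across.
(2,2) = 7 − 4 = 3 completes the 7 down.
(2,3) = 16 − 9 = 7 completes the 16 across.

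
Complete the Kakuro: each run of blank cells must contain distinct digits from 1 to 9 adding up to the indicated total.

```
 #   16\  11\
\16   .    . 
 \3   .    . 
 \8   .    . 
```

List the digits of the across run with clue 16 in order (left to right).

9 7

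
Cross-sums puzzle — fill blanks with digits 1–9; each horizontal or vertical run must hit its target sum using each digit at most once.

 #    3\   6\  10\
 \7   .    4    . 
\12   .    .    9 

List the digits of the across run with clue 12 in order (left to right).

1 2 9

7 in 3 cells must be {1,2,4}; 3 in 2 cells must be {1,2}.
R1C3 = 10 − 9 = 1 completes the 10 down.
R2C2 = 6 − 4 = 2 completes the 6 down.
R1C1 = 7 − 5 = 2 completes the 7 across.
R2C1 = 12 − 11 = 1 completes the 12 across.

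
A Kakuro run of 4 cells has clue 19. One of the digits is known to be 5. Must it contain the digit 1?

No

Counterexample: {2,3,5,9} sums to 19 under that restriction without using 1.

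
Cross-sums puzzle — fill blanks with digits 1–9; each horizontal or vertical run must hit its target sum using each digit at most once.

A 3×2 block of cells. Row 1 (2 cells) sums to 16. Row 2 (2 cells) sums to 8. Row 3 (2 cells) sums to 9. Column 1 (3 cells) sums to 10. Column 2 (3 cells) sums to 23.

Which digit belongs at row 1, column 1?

7

16 in 2 cells must be {7,9}; 23 in 3 cells must be {6,8,9}.
The 16 across and the 10 down share only 7, so (1,1) = 7.
(1,2) = 16 − 7 = 9 completes the 16 across.
Given what's placed, (2,2) must be 6 to fit the 8 across and 23 down.
(3,2) = 23 − 15 = 8 completes the 23 down.
(2,1) = 8 − 6 = 2 completes the 8 across.
(3,1) = 9 − 8 = 1 completes the 9 across.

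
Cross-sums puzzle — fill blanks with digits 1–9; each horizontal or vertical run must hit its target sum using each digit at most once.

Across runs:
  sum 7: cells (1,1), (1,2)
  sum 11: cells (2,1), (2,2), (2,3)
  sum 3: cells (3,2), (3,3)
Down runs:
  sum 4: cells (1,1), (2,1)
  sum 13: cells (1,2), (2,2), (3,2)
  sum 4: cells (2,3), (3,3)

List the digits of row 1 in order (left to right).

3 in 2 cells must be {1,2}; 4 in 2 cells must be {1,3}.
The 3 across and the 4 down share only 1, so (3,3) = 1.
(2,3) = 4 − 1 = 3 completes the 4 down.
(3,2) = 3 − 1 = 2 completes the 3 across.
(2,1) = 1: the only remaining digit allowed by both the 11 across and the 4 down.
(2,2) = 11 − 4 = 7 completes the 11 across.
(1,1) = 4 − 1 = 3 completes the 4 down.
(1,2) = 7 − 3 = 4 completes the 7 across.

3 4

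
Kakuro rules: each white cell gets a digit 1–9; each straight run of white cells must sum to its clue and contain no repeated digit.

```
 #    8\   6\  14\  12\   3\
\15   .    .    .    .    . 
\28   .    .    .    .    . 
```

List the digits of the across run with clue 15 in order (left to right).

15 in 5 cells must be {1,2,3,4,5}; 3 in 2 cells must be {1,2}.
Only 5 fits R1C3 under both its across sum 15 and down sum 14.
R2C3 = 14 − 5 = 9 completes the 14 down.
Nothing is forced directly, so branch on R1C4, whose candidates are 3 or 4. If R1C4 = 3: then R2C4 would have to be in {1,2,3,4,5,6,7,8} for the 28 across but in {9} for the 12 down — contradiction. So R1C4 = 4.
R2C4 = 12 − 4 = 8 completes the 12 down.
No cell is forced outright now. R1C2 can only be 1 or 2 (the digits allowed by both its 15 across and its 6 down). If R1C2 = 1: that forces R1C5 = 2, R2C2 = 5, after which R2C5 would have to be in {2,4} for the 28 across but in {1} for the 3 down — contradiction. So R1C2 = 2.
Given what's placed, R1C5 must be 1 to fit the 15 across and 3 down.
R2C2 = 6 − 2 = 4 completes the 6 down.
R2C5 = 3 − 1 = 2 completes the 3 down.
R1C1 = 15 − 12 = 3 completes the 15 across.

3 2 5 4 1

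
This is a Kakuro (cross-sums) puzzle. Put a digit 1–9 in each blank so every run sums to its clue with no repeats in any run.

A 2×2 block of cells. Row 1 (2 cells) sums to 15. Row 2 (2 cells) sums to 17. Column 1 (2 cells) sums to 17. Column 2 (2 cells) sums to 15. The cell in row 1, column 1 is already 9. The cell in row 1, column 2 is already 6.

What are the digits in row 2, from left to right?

8 9

17 in 2 cells must be {8,9}.
(2,1) = 17 − 9 = 8 completes the 17 down.
(2,2) = 17 − 8 = 9 completes the 17 across.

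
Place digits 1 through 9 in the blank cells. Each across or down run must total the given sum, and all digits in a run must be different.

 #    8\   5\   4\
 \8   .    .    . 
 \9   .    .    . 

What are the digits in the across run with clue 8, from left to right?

3 4 1

4 in 2 cells must be {1,3}.
Nothing is forced directly, so branch on R1C3, whose candidates are 1 or 3. If R1C3 = 3: that forces R1C1 = 1, R1C2 = 4, after which R2C1 would have to be in {1,2,3,4,5,6} for the 9 across but in {7} for the 8 down — contradiction. So R1C3 = 1.
R2C3 = 4 − 1 = 3 completes the 4 down.
Nothing is forced directly, so branch on R2C1, whose candidates are 1 or 2 or 5. If R2C1 = 1: then R1C1 would have to be in {2,3,4,5} for the 8 across but in {7} for the 8 down — contradiction. If R2C1 = 2: then R1C1 would have to be in {2,3,4,5} for the 8 across but in {6} for the 8 down — contradiction. So R2C1 = 5.
R1C1 = 8 − 5 = 3 completes the 8 down.
R1C2 = 8 − 4 = 4 completes the 8 across.
R2C2 = 9 − 8 = 1 completes the 9 across.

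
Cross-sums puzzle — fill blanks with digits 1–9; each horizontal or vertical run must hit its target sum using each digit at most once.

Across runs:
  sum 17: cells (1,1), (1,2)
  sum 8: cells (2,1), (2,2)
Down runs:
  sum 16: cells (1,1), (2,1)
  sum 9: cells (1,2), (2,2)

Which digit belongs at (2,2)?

1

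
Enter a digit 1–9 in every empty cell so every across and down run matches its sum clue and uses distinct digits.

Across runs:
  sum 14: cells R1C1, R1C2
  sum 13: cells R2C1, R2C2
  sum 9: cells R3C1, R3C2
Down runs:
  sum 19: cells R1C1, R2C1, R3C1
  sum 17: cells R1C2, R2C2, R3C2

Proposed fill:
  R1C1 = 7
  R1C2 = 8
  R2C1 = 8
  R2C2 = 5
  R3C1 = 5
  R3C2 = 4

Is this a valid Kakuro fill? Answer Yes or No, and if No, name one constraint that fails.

No — the across run R1C1–R1C2 sums to 15, not 14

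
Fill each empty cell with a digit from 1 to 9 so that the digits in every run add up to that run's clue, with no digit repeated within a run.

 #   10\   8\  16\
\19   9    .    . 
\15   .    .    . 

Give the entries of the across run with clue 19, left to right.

9, 3, 7

16 in 2 cells must be {7,9}.
Given what's placed, R1C3 must be 7 to fit the 19 across and 16 down.
R2C1 = 10 − 9 = 1 completes the 10 down.
R2C3 = 16 − 7 = 9 completes the 16 down.
R1C2 = 19 − 16 = 3 completes the 19 across.
R2C2 = 15 − 10 = 5 completes the 15 across.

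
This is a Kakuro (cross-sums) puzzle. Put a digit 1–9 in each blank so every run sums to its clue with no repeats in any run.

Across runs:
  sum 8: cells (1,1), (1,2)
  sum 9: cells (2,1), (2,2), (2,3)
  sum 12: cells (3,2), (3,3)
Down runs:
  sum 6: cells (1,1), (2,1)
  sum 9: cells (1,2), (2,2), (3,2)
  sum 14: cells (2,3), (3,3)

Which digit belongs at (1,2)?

3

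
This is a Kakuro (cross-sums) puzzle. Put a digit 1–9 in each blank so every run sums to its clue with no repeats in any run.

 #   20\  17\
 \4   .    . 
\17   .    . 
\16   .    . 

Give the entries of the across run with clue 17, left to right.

8, 9

4 in 2 cells must be {1,3}; 17 in 2 cells must be {8,9}; 16 in 2 cells must be {7,9}.
The 4 across and the 20 down share only 3, so R1C1 = 3.
R1C2 = 4 − 3 = 1 completes the 4 across.
Given what's placed, R2C2 must be 9 to fit the 17 across and 17 down.
R3C1 = 9: the only remaining digit allowed by both the 16 across and the 20 down.
R3C2 = 16 − 9 = 7 completes the 16 across.
R2C1 = 17 − 9 = 8 completes the 17 across.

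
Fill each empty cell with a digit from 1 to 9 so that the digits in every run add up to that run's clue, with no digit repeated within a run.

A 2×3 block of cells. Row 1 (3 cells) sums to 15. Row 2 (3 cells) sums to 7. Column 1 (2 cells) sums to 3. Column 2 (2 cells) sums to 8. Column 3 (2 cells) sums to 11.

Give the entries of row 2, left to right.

7 in 3 cells must be {1,2,4}; 3 in 2 cells must be {1,2}.
Nothing is forced directly, so branch on (2,3), whose candidates are 2 or 4. If (2,3) = 2: that forces (1,3) = 9, (2,1) = 1, after which (2,2) would have to be in {4} for the 7 across but in {1,2,3,5,6,7} for the 8 down — contradiction. So (2,3) = 4.
(1,3) = 11 − 4 = 7 completes the 11 down.
Given what's placed, (1,1) must be 2 to fit the 15 across and 3 down.
(1,2) = 15 − 9 = 6 completes the 15 across.
(2,1) = 3 − 2 = 1 completes the 3 down.
(2,2) = 7 − 5 = 2 completes the 7 across.

1, 2, 4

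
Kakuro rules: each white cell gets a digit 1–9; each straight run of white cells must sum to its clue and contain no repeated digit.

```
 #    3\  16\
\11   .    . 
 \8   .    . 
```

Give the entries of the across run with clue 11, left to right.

3 in 2 cells must be {1,2}; 16 in 2 cells must be {7,9}.
The 11 across and the 3 down share only 2, so R1C1 = 2.
R1C2 = 11 − 2 = 9 completes the 11 across.
R2C1 = 3 − 2 = 1 completes the 3 down.
R2C2 = 8 − 1 = 7 completes the 8 across.

2 9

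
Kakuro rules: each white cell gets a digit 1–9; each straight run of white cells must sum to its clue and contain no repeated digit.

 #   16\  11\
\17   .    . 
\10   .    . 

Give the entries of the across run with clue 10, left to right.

17 in 2 cells must be {8,9}; 16 in 2 cells must be {7,9}.
The 17 across and the 16 down share only 9, so R1C1 = 9.
R1C2 = 17 − 9 = 8 completes the 17 across.
R2C1 = 16 − 9 = 7 completes the 16 down.
R2C2 = 10 − 7 = 3 completes the 10 across.

7 3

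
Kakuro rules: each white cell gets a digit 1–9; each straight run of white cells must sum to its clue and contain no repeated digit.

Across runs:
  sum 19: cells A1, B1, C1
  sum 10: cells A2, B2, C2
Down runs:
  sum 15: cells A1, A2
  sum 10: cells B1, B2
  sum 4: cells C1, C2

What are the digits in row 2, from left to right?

6 3 1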